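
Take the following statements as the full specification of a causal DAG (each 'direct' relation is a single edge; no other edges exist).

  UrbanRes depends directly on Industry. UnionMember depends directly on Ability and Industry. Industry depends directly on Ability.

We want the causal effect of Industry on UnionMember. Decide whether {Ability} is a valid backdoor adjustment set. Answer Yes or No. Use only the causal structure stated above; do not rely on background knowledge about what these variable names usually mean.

Yes

Backdoor paths from Industry to UnionMember (paths whose first edge points into Industry):
  P1: Industry <- Ability -> UnionMember
Condition 1 (no descendant of Industry in the set): holds — descendants of Industry are {UnionMember, UrbanRes}; none are in {Ability}.
Condition 2 (every backdoor path blocked by {Ability}):
  P1: blocked at fork node Ability ∈ conditioning set.
{Ability} satisfies the backdoor criterion.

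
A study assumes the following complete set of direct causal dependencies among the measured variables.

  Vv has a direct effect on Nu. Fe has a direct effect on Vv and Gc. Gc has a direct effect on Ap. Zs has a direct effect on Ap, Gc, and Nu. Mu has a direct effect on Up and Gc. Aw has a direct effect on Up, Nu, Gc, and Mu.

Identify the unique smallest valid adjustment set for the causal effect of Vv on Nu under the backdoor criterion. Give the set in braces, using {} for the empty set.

Variables eligible for adjustment (non-descendants of Vv, excluding Vv and Nu): {Ap, Aw, Fe, Gc, Mu, Up, Zs}.
Backdoor paths from Vv to Nu:
  P1: Vv <- Fe -> Gc <- Aw -> Nu
  P2: Vv <- Fe -> Gc <- Zs -> Nu
  P3: Vv <- Fe -> Gc <- Mu <- Aw -> Nu
  P4: Vv <- Fe -> Gc <- Mu -> Up <- Aw -> Nu
  P5: Vv <- Fe -> Gc -> Ap <- Zs -> Nu
Each backdoor path contains an unconditioned collider, so every path is already blocked with the empty conditioning set:
  P1: blocked at collider Gc (neither it nor any descendant is in the conditioning set).
  P2: blocked at collider Gc (neither it nor any descendant is in the conditioning set).
  P3: blocked at collider Gc (neither it nor any descendant is in the conditioning set).
  P4: blocked at collider Gc (neither it nor any descendant is in the conditioning set).
  P5: blocked at collider Ap (neither it nor any descendant is in the conditioning set).
The empty set is therefore the unique smallest valid set.

{}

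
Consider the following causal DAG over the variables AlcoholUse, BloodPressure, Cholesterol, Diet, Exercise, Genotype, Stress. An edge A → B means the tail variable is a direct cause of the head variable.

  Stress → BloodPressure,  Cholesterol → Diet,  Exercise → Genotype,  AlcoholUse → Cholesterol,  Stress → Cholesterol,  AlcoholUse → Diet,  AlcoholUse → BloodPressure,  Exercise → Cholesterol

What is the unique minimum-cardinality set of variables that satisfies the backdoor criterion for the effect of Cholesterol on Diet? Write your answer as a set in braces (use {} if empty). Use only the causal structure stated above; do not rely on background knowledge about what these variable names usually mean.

{AlcoholUse}

Variables eligible for adjustment (non-descendants of Cholesterol, excluding Cholesterol and Diet): {AlcoholUse, BloodPressure, Exercise, Genotype, Stress}.
Backdoor paths from Cholesterol to Diet:
  P1: Cholesterol <- AlcoholUse -> Diet
  P2: Cholesterol <- Stress -> BloodPressure <- AlcoholUse -> Diet
The empty set is not sufficient: P1 (Cholesterol <- AlcoholUse -> Diet) has no collider blocking it and no conditioned non-collider, so it is open.
Try {AlcoholUse}:
  P1: blocked at fork node AlcoholUse ∈ conditioning set.
  P2: blocked at collider BloodPressure (neither it nor any descendant is in the conditioning set).
{AlcoholUse} contains no descendant of Cholesterol and blocks every backdoor path.
No other singleton works — e.g. {Exercise} leaves P1 open — so {AlcoholUse} is the unique smallest valid adjustment set.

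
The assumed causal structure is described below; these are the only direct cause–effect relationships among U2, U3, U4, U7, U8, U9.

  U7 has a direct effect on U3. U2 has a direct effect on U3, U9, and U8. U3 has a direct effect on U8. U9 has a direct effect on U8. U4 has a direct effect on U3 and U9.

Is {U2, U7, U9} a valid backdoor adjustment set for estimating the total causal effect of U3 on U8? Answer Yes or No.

Yes

Backdoor paths from U3 to U8 (paths whose first edge points into U3):
  P1: U3 <- U4 -> U9 <- U2 -> U8
  P2: U3 <- U4 -> U9 -> U8
  P3: U3 <- U2 -> U9 -> U8
  P4: U3 <- U2 -> U8
Condition 1 (no descendant of U3 in the set): holds — descendants of U3 are {U8}; none are in {U2, U7, U9}.
Condition 2 (every backdoor path blocked by {U2, U7, U9}):
  P1: blocked at fork node U2 ∈ conditioning set.
  P2: blocked at chain node U9 ∈ conditioning set.
  P3: blocked at fork node U2 ∈ conditioning set.
  P4: blocked at fork node U2 ∈ conditioning set.
{U2, U7, U9} satisfies the backdoor criterion.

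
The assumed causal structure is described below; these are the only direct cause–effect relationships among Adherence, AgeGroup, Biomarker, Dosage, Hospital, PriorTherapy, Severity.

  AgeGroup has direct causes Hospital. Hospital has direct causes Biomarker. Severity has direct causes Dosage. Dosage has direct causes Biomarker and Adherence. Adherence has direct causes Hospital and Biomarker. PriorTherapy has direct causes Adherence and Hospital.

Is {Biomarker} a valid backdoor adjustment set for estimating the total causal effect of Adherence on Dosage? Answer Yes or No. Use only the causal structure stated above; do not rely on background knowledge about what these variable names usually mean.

Yes

Backdoor paths from Adherence to Dosage (paths whose first edge points into Adherence):
  P1: Adherence <- Biomarker -> Dosage
  P2: Adherence <- Hospital <- Biomarker -> Dosage
Condition 1 (no descendant of Adherence in the set): holds — descendants of Adherence are {Dosage, PriorTherapy, Severity}; none are in {Biomarker}.
Condition 2 (every backdoor path blocked by {Biomarker}):
  P1: blocked at fork node Biomarker ∈ conditioning set.
  P2: blocked at fork node Biomarker ∈ conditioning set.
{Biomarker} satisfies the backdoor criterion.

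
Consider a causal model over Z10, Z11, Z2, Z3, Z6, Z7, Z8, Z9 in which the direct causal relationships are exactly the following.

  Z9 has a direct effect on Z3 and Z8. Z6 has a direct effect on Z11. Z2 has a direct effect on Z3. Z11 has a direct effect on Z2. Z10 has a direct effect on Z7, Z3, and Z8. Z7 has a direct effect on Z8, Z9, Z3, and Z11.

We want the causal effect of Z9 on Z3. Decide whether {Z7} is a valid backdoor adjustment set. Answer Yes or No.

Backdoor paths from Z9 to Z3 (paths whose first edge points into Z9):
  P1: Z9 <- Z7 <- Z10 -> Z3
  P2: Z9 <- Z7 -> Z11 -> Z2 -> Z3
  P3: Z9 <- Z7 -> Z3
  P4: Z9 <- Z7 -> Z8 <- Z10 -> Z3
Condition 1 (no descendant of Z9 in the set): holds — descendants of Z9 are {Z3, Z8}; none are in {Z7}.
Condition 2 (every backdoor path blocked by {Z7}):
  P1: blocked at chain node Z7 ∈ conditioning set.
  P2: blocked at fork node Z7 ∈ conditioning set.
  P3: blocked at fork node Z7 ∈ conditioning set.
  P4: blocked at fork node Z7 ∈ conditioning set.
{Z7} satisfies the backdoor criterion.

Yes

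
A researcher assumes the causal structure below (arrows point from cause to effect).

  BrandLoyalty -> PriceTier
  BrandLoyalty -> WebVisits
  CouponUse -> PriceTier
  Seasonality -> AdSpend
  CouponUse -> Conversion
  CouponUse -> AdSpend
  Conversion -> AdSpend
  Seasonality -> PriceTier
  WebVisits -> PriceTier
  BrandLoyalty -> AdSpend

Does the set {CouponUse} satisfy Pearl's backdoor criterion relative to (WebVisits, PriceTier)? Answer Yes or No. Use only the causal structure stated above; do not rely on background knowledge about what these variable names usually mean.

No

Backdoor paths from WebVisits to PriceTier (paths whose first edge points into WebVisits):
  P1: WebVisits <- BrandLoyalty -> AdSpend <- Seasonality -> PriceTier
  P2: WebVisits <- BrandLoyalty -> AdSpend <- CouponUse -> PriceTier
  P3: WebVisits <- BrandLoyalty -> AdSpend <- Conversion <- CouponUse -> PriceTier
  P4: WebVisits <- BrandLoyalty -> PriceTier
Condition 1 (no descendant of WebVisits in the set): holds — descendants of WebVisits are {PriceTier}; none are in {CouponUse}.
Condition 2 (every backdoor path blocked by {CouponUse}):
  P1: blocked at collider AdSpend (neither it nor any descendant is in the conditioning set).
  P2: blocked at collider AdSpend (neither it nor any descendant is in the conditioning set).
  P3: blocked at collider AdSpend (neither it nor any descendant is in the conditioning set).
  P4: open — no interior node is in the conditioning set.
{CouponUse} does not satisfy the backdoor criterion.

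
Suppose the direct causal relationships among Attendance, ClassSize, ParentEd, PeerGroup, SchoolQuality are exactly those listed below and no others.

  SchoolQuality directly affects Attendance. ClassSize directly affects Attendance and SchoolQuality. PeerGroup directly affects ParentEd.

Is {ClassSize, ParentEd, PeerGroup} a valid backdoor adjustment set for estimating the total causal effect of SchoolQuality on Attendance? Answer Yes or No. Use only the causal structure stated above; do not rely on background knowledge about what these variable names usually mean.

Backdoor paths from SchoolQuality to Attendance (paths whose first edge points into SchoolQuality):
  P1: SchoolQuality <- ClassSize -> Attendance
Condition 1 (no descendant of SchoolQuality in the set): holds — descendants of SchoolQuality are {Attendance}; none are in {ClassSize, ParentEd, PeerGroup}.
Condition 2 (every backdoor path blocked by {ClassSize, ParentEd, PeerGroup}):
  P1: blocked at fork node ClassSize ∈ conditioning set.
{ClassSize, ParentEd, PeerGroup} satisfies the backdoor criterion.

Yes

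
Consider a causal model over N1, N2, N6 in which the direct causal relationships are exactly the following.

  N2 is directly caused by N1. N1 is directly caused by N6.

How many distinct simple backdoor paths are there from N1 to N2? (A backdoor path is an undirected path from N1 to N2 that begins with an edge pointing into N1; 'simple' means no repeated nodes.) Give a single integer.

0

A backdoor path from N1 to N2 is any simple undirected path whose first edge points into N1 (i.e. leaves N1 via a parent).
Parents of N1: {N6}.
No simple path from any parent of N1 reaches N2 without revisiting N1, so there are no backdoor paths.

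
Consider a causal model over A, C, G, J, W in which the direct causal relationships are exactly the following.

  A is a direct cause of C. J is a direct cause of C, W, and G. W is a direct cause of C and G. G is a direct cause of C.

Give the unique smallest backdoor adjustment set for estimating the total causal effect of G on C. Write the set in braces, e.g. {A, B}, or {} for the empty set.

{J, W}

Variables eligible for adjustment (non-descendants of G, excluding G and C): {A, J, W}.
Backdoor paths from G to C:
  P1: G <- J -> W -> C
  P2: G <- J -> C
  P3: G <- W <- J -> C
  P4: G <- W -> C
The empty set is not sufficient: P1 (G <- J -> W -> C) has no collider blocking it and no conditioned non-collider, so it is open.
Try {J, W}:
  P1: blocked at fork node J ∈ conditioning set.
  P2: blocked at fork node J ∈ conditioning set.
  P3: blocked at chain node W ∈ conditioning set.
  P4: blocked at fork node W ∈ conditioning set.
{J, W} contains no descendant of G and blocks every backdoor path.
Every element of {J, W} is needed (dropping J leaves P2 open; dropping W leaves P4 open), so no proper subset is valid.
Among all size-2 subsets of the eligible variables, only {J, W} blocks every backdoor path, so it is the unique smallest valid adjustment set.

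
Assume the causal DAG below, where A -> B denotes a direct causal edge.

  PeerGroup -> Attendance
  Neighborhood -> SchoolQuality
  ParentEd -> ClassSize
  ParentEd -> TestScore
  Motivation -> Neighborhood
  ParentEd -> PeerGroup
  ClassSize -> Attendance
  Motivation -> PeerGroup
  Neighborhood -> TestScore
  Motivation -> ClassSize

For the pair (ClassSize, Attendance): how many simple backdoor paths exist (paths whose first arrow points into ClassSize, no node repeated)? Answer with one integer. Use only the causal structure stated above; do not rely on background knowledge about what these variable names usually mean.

4

A backdoor path from ClassSize to Attendance is any simple undirected path whose first edge points into ClassSize (i.e. leaves ClassSize via a parent).
Parents of ClassSize: {Motivation, ParentEd}.
Enumerating:
  P1: ClassSize <- Motivation -> Neighborhood -> TestScore <- ParentEd -> PeerGroup -> Attendance
  P2: ClassSize <- Motivation -> PeerGroup -> Attendance
  P3: ClassSize <- ParentEd -> PeerGroup -> Attendance
  P4: ClassSize <- ParentEd -> TestScore <- Neighborhood <- Motivation -> PeerGroup -> Attendance
That exhausts the simple backdoor paths. Count: 4.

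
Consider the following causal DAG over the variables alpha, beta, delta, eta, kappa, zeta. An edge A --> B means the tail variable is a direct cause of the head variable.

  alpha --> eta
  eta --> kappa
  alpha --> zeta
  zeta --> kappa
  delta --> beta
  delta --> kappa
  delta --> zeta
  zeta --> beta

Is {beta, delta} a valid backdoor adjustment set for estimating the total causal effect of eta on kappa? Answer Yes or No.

No

Backdoor paths from eta to kappa (paths whose first edge points into eta):
  P1: eta <- alpha -> zeta <- delta -> kappa
  P2: eta <- alpha -> zeta -> beta <- delta -> kappa
  P3: eta <- alpha -> zeta -> kappa
Condition 1 (no descendant of eta in the set): holds — descendants of eta are {kappa}; none are in {beta, delta}.
Condition 2 (every backdoor path blocked by {beta, delta}):
  P1: blocked at fork node delta ∈ conditioning set.
  P2: blocked at fork node delta ∈ conditioning set.
  P3: open — no interior node is in the conditioning set.
{beta, delta} does not satisfy the backdoor criterion.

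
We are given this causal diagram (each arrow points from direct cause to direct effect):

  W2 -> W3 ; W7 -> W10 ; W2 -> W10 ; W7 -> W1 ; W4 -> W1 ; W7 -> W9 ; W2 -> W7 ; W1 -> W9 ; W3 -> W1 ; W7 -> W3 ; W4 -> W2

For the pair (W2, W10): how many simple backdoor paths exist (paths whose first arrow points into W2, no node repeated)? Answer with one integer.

A backdoor path from W2 to W10 is any simple undirected path whose first edge points into W2 (i.e. leaves W2 via a parent).
Parents of W2: {W4}.
Enumerating:
  P1: W2 <- W4 -> W1 <- W7 -> W10
  P2: W2 <- W4 -> W1 <- W3 <- W7 -> W10
  P3: W2 <- W4 -> W1 -> W9 <- W7 -> W10
That exhausts the simple backdoor paths. Count: 3.

3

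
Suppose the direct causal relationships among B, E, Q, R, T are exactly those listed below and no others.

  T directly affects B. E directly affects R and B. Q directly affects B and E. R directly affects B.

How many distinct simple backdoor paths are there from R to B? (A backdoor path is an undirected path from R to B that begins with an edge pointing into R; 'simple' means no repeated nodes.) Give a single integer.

2

A backdoor path from R to B is any simple undirected path whose first edge points into R (i.e. leaves R via a parent).
Parents of R: {E}.
Enumerating:
  P1: R <- E <- Q -> B
  P2: R <- E -> B
That exhausts the simple backdoor paths. Count: 2.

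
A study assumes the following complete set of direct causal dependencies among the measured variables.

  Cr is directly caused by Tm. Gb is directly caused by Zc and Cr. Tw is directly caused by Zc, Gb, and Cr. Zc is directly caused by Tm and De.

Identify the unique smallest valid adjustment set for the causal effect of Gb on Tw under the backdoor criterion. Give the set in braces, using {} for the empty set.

{Cr, Zc}

Variables eligible for adjustment (non-descendants of Gb, excluding Gb and Tw): {Cr, De, Tm, Zc}.
Backdoor paths from Gb to Tw:
  P1: Gb <- Cr <- Tm -> Zc -> Tw
  P2: Gb <- Cr -> Tw
  P3: Gb <- Zc <- Tm -> Cr -> Tw
  P4: Gb <- Zc -> Tw
The empty set is not sufficient: P1 (Gb <- Cr <- Tm -> Zc -> Tw) has no collider blocking it and no conditioned non-collider, so it is open.
Try {Cr, Zc}:
  P1: blocked at chain node Cr ∈ conditioning set.
  P2: blocked at fork node Cr ∈ conditioning set.
  P3: blocked at chain node Zc ∈ conditioning set.
  P4: blocked at fork node Zc ∈ conditioning set.
{Cr, Zc} contains no descendant of Gb and blocks every backdoor path.
Every element of {Cr, Zc} is needed (dropping Cr leaves P2 open; dropping Zc leaves P4 open), so no proper subset is valid.
Among all size-2 subsets of the eligible variables, only {Cr, Zc} blocks every backdoor path, so it is the unique smallest valid adjustment set.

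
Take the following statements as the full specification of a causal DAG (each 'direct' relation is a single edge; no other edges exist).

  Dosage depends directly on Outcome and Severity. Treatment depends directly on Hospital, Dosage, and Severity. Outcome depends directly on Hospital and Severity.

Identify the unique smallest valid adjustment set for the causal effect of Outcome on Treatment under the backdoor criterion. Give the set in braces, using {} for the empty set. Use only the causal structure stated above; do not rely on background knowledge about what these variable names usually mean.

Variables eligible for adjustment (non-descendants of Outcome, excluding Outcome and Treatment): {Hospital, Severity}.
Backdoor paths from Outcome to Treatment:
  P1: Outcome <- Hospital -> Treatment
  P2: Outcome <- Severity -> Dosage -> Treatment
  P3: Outcome <- Severity -> Treatment
The empty set is not sufficient: P1 (Outcome <- Hospital -> Treatment) has no collider blocking it and no conditioned non-collider, so it is open.
Try {Hospital, Severity}:
  P1: blocked at fork node Hospital ∈ conditioning set.
  P2: blocked at fork node Severity ∈ conditioning set.
  P3: blocked at fork node Severity ∈ conditioning set.
{Hospital, Severity} contains no descendant of Outcome and blocks every backdoor path.
Every element of {Hospital, Severity} is needed (dropping Hospital leaves P1 open; dropping Severity leaves P2 open), so no proper subset is valid.
Among all size-2 subsets of the eligible variables, only {Hospital, Severity} blocks every backdoor path, so it is the unique smallest valid adjustment set.

{Hospital, Severity}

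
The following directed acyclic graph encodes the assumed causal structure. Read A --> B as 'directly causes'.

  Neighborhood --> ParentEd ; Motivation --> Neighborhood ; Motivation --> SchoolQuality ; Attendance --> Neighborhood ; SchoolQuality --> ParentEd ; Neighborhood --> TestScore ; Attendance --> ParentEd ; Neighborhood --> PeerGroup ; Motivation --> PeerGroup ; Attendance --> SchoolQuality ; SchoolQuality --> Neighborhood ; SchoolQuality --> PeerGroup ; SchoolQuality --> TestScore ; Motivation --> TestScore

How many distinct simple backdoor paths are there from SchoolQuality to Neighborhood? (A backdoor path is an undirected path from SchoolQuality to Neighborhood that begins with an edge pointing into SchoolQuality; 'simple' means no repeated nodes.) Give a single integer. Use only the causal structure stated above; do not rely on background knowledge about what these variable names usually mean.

A backdoor path from SchoolQuality to Neighborhood is any simple undirected path whose first edge points into SchoolQuality (i.e. leaves SchoolQuality via a parent).
Parents of SchoolQuality: {Attendance, Motivation}.
Enumerating:
  P1: SchoolQuality <- Motivation -> Neighborhood
  P2: SchoolQuality <- Motivation -> PeerGroup <- Neighborhood
  P3: SchoolQuality <- Motivation -> TestScore <- Neighborhood
  P4: SchoolQuality <- Attendance -> Neighborhood
  P5: SchoolQuality <- Attendance -> ParentEd <- Neighborhood
That exhausts the simple backdoor paths. Count: 5.

5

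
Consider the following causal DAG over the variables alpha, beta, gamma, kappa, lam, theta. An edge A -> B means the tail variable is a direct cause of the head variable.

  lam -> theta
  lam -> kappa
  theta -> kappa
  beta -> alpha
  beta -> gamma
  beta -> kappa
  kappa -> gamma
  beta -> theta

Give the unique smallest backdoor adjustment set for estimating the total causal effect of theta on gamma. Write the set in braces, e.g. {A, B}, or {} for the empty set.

{beta, lam}

Variables eligible for adjustment (non-descendants of theta, excluding theta and gamma): {alpha, beta, lam}.
Backdoor paths from theta to gamma:
  P1: theta <- beta -> kappa -> gamma
  P2: theta <- beta -> gamma
  P3: theta <- lam -> kappa <- beta -> gamma
  P4: theta <- lam -> kappa -> gamma
The empty set is not sufficient: P1 (theta <- beta -> kappa -> gamma) has no collider blocking it and no conditioned non-collider, so it is open.
Try {beta, lam}:
  P1: blocked at fork node beta ∈ conditioning set.
  P2: blocked at fork node beta ∈ conditioning set.
  P3: blocked at fork node lam ∈ conditioning set.
  P4: blocked at fork node lam ∈ conditioning set.
{beta, lam} contains no descendant of theta and blocks every backdoor path.
Every element of {beta, lam} is needed (dropping beta leaves P1 open; dropping lam leaves P4 open), so no proper subset is valid.
Among all size-2 subsets of the eligible variables, only {beta, lam} blocks every backdoor path, so it is the unique smallest valid adjustment set.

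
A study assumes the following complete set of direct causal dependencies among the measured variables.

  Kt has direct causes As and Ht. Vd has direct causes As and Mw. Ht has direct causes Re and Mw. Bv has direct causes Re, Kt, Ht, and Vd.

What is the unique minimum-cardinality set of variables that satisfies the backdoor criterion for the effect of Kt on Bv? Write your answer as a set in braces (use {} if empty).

Variables eligible for adjustment (non-descendants of Kt, excluding Kt and Bv): {As, Ht, Mw, Re, Vd}.
Backdoor paths from Kt to Bv:
  P1: Kt <- As -> Vd <- Mw -> Ht <- Re -> Bv
  P2: Kt <- As -> Vd <- Mw -> Ht -> Bv
  P3: Kt <- As -> Vd -> Bv
  P4: Kt <- Ht <- Re -> Bv
  P5: Kt <- Ht <- Mw -> Vd -> Bv
  P6: Kt <- Ht -> Bv
The empty set is not sufficient: P3 (Kt <- As -> Vd -> Bv) has no collider blocking it and no conditioned non-collider, so it is open.
Try {As, Ht}:
  P1: blocked at fork node As ∈ conditioning set.
  P2: blocked at fork node As ∈ conditioning set.
  P3: blocked at fork node As ∈ conditioning set.
  P4: blocked at chain node Ht ∈ conditioning set.
  P5: blocked at chain node Ht ∈ conditioning set.
  P6: blocked at fork node Ht ∈ conditioning set.
{As, Ht} contains no descendant of Kt and blocks every backdoor path.
Every element of {As, Ht} is needed (dropping As leaves P3 open; dropping Ht leaves P4 open), so no proper subset is valid.
Among all size-2 subsets of the eligible variables, only {As, Ht} blocks every backdoor path, so it is the unique smallest valid adjustment set.

{As, Ht}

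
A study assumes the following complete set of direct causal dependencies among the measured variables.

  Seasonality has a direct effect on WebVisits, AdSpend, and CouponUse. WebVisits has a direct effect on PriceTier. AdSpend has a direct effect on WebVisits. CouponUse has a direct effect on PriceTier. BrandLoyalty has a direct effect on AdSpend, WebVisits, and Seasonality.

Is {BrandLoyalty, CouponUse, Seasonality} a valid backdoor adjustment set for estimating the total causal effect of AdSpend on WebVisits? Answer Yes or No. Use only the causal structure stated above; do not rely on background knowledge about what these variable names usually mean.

Yes

Backdoor paths from AdSpend to WebVisits (paths whose first edge points into AdSpend):
  P1: AdSpend <- BrandLoyalty -> Seasonality -> CouponUse -> PriceTier <- WebVisits
  P2: AdSpend <- BrandLoyalty -> Seasonality -> WebVisits
  P3: AdSpend <- BrandLoyalty -> WebVisits
  P4: AdSpend <- Seasonality <- BrandLoyalty -> WebVisits
  P5: AdSpend <- Seasonality -> CouponUse -> PriceTier <- WebVisits
  P6: AdSpend <- Seasonality -> WebVisits
Condition 1 (no descendant of AdSpend in the set): holds — descendants of AdSpend are {PriceTier, WebVisits}; none are in {BrandLoyalty, CouponUse, Seasonality}.
Condition 2 (every backdoor path blocked by {BrandLoyalty, CouponUse, Seasonality}):
  P1: blocked at fork node BrandLoyalty ∈ conditioning set.
  P2: blocked at fork node BrandLoyalty ∈ conditioning set.
  P3: blocked at fork node BrandLoyalty ∈ conditioning set.
  P4: blocked at chain node Seasonality ∈ conditioning set.
  P5: blocked at fork node Seasonality ∈ conditioning set.
  P6: blocked at fork node Seasonality ∈ conditioning set.
{BrandLoyalty, CouponUse, Seasonality} satisfies the backdoor criterion.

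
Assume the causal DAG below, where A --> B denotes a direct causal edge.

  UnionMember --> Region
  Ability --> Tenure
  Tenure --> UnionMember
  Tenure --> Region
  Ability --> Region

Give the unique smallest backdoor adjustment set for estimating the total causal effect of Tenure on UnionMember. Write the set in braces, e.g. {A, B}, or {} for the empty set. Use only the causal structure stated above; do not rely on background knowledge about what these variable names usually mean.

Variables eligible for adjustment (non-descendants of Tenure, excluding Tenure and UnionMember): {Ability}.
Backdoor paths from Tenure to UnionMember:
  P1: Tenure <- Ability -> Region <- UnionMember
Each backdoor path contains an unconditioned collider, so every path is already blocked with the empty conditioning set:
  P1: blocked at collider Region (neither it nor any descendant is in the conditioning set).
The empty set is therefore the unique smallest valid set.

{}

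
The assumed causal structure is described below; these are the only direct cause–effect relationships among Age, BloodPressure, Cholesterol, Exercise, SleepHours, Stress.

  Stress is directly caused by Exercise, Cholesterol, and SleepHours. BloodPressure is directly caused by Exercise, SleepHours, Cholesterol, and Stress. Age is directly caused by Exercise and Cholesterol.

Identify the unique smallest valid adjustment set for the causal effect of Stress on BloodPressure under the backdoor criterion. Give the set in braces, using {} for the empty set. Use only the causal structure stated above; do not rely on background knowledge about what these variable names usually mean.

Variables eligible for adjustment (non-descendants of Stress, excluding Stress and BloodPressure): {Age, Cholesterol, Exercise, SleepHours}.
Backdoor paths from Stress to BloodPressure:
  P1: Stress <- Cholesterol -> Age <- Exercise -> BloodPressure
  P2: Stress <- Cholesterol -> BloodPressure
  P3: Stress <- Exercise -> Age <- Cholesterol -> BloodPressure
  P4: Stress <- Exercise -> BloodPressure
  P5: Stress <- SleepHours -> BloodPressure
The empty set is not sufficient: P2 (Stress <- Cholesterol -> BloodPressure) has no collider blocking it and no conditioned non-collider, so it is open.
Try {Cholesterol, Exercise, SleepHours}:
  P1: blocked at fork node Cholesterol ∈ conditioning set.
  P2: blocked at fork node Cholesterol ∈ conditioning set.
  P3: blocked at fork node Exercise ∈ conditioning set.
  P4: blocked at fork node Exercise ∈ conditioning set.
  P5: blocked at fork node SleepHours ∈ conditioning set.
{Cholesterol, Exercise, SleepHours} contains no descendant of Stress and blocks every backdoor path.
Every element of {Cholesterol, Exercise, SleepHours} is needed (dropping Cholesterol leaves P2 open; dropping Exercise leaves P4 open; dropping SleepHours leaves P5 open), so no proper subset is valid.
Among all size-3 subsets of the eligible variables, only {Cholesterol, Exercise, SleepHours} blocks every backdoor path, so it is the unique smallest valid adjustment set.

{Cholesterol, Exercise, SleepHours}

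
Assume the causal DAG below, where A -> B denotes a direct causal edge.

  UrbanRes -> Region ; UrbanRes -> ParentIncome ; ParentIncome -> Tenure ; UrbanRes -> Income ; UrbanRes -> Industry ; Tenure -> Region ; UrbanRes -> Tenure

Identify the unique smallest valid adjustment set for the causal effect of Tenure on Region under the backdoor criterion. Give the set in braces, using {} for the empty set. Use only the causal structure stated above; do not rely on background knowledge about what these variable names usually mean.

{UrbanRes}

Variables eligible for adjustment (non-descendants of Tenure, excluding Tenure and Region): {Income, Industry, ParentIncome, UrbanRes}.
Backdoor paths from Tenure to Region:
  P1: Tenure <- UrbanRes -> Region
  P2: Tenure <- ParentIncome <- UrbanRes -> Region
The empty set is not sufficient: P1 (Tenure <- UrbanRes -> Region) has no collider blocking it and no conditioned non-collider, so it is open.
Try {UrbanRes}:
  P1: blocked at fork node UrbanRes ∈ conditioning set.
  P2: blocked at fork node UrbanRes ∈ conditioning set.
{UrbanRes} contains no descendant of Tenure and blocks every backdoor path.
No other singleton works — e.g. {Income} leaves P1 open — so {UrbanRes} is the unique smallest valid adjustment set.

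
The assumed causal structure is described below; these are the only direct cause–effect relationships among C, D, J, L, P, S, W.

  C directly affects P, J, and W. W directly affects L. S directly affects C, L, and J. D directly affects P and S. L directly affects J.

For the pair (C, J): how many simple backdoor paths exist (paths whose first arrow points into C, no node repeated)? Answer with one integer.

A backdoor path from C to J is any simple undirected path whose first edge points into C (i.e. leaves C via a parent).
Parents of C: {S}.
Enumerating:
  P1: C <- S -> L -> J
  P2: C <- S -> J
That exhausts the simple backdoor paths. Count: 2.

2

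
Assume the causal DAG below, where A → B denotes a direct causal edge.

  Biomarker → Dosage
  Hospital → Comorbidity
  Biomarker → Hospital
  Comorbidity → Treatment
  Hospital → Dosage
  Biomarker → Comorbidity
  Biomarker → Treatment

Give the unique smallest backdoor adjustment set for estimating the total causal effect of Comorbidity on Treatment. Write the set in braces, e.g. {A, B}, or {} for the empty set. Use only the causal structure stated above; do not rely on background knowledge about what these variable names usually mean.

{Biomarker}

Variables eligible for adjustment (non-descendants of Comorbidity, excluding Comorbidity and Treatment): {Biomarker, Dosage, Hospital}.
Backdoor paths from Comorbidity to Treatment:
  P1: Comorbidity <- Biomarker -> Treatment
  P2: Comorbidity <- Hospital <- Biomarker -> Treatment
  P3: Comorbidity <- Hospital -> Dosage <- Biomarker -> Treatment
The empty set is not sufficient: P1 (Comorbidity <- Biomarker -> Treatment) has no collider blocking it and no conditioned non-collider, so it is open.
Try {Biomarker}:
  P1: blocked at fork node Biomarker ∈ conditioning set.
  P2: blocked at fork node Biomarker ∈ conditioning set.
  P3: blocked at collider Dosage (neither it nor any descendant is in the conditioning set).
{Biomarker} contains no descendant of Comorbidity and blocks every backdoor path.
No other singleton works — e.g. {Hospital} leaves P1 open — so {Biomarker} is the unique smallest valid adjustment set.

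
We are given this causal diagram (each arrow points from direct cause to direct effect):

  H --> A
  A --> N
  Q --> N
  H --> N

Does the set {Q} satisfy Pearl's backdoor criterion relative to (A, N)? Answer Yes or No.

No

Backdoor paths from A to N (paths whose first edge points into A):
  P1: A <- H -> N
Condition 1 (no descendant of A in the set): holds — descendants of A are {N}; none are in {Q}.
Condition 2 (every backdoor path blocked by {Q}):
  P1: open — no interior node is in the conditioning set.
{Q} does not satisfy the backdoor criterion.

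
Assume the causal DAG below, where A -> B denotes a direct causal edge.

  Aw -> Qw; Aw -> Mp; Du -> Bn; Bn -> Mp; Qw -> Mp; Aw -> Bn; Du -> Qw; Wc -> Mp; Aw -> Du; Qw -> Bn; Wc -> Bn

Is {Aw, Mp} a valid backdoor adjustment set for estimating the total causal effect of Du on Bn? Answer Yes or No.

Backdoor paths from Du to Bn (paths whose first edge points into Du):
  P1: Du <- Aw -> Qw -> Bn
  P2: Du <- Aw -> Qw -> Mp <- Wc -> Bn
  P3: Du <- Aw -> Qw -> Mp <- Bn
  P4: Du <- Aw -> Bn
  P5: Du <- Aw -> Mp <- Wc -> Bn
  P6: Du <- Aw -> Mp <- Qw -> Bn
  P7: Du <- Aw -> Mp <- Bn
Condition 1 (no descendant of Du in the set): FAILS — Mp is a descendant of Du.
Condition 2 (every backdoor path blocked by {Aw, Mp}):
  P1: blocked at fork node Aw ∈ conditioning set.
  P2: blocked at fork node Aw ∈ conditioning set.
  P3: blocked at fork node Aw ∈ conditioning set.
  P4: blocked at fork node Aw ∈ conditioning set.
  P5: blocked at fork node Aw ∈ conditioning set.
  P6: blocked at fork node Aw ∈ conditioning set.
  P7: blocked at fork node Aw ∈ conditioning set.
{Aw, Mp} does not satisfy the backdoor criterion.

No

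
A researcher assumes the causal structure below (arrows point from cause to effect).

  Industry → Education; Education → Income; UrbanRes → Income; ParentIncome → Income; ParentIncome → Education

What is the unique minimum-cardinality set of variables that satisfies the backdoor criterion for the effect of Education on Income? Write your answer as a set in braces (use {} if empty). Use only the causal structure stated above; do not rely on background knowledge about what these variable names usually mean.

{ParentIncome}

Variables eligible for adjustment (non-descendants of Education, excluding Education and Income): {Industry, ParentIncome, UrbanRes}.
Backdoor paths from Education to Income:
  P1: Education <- ParentIncome -> Income
The empty set is not sufficient: P1 (Education <- ParentIncome -> Income) has no collider blocking it and no conditioned non-collider, so it is open.
Try {ParentIncome}:
  P1: blocked at fork node ParentIncome ∈ conditioning set.
{ParentIncome} contains no descendant of Education and blocks every backdoor path.
No other singleton works — e.g. {Industry} leaves P1 open — so {ParentIncome} is the unique smallest valid adjustment set.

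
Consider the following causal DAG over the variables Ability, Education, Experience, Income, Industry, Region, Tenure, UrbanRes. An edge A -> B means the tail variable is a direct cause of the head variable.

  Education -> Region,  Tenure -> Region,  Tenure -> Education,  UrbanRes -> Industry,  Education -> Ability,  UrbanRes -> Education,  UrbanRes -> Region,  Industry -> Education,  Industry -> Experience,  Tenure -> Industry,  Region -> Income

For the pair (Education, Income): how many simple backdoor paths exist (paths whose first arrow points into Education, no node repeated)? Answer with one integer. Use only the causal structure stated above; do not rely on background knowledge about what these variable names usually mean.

6

A backdoor path from Education to Income is any simple undirected path whose first edge points into Education (i.e. leaves Education via a parent).
Parents of Education: {Industry, Tenure, UrbanRes}.
Enumerating:
  P1: Education <- Tenure -> Industry <- UrbanRes -> Region -> Income
  P2: Education <- Tenure -> Region -> Income
  P3: Education <- UrbanRes -> Industry <- Tenure -> Region -> Income
  P4: Education <- UrbanRes -> Region -> Income
  P5: Education <- Industry <- Tenure -> Region -> Income
  P6: Education <- Industry <- UrbanRes -> Region -> Income
That exhausts the simple backdoor paths. Count: 6.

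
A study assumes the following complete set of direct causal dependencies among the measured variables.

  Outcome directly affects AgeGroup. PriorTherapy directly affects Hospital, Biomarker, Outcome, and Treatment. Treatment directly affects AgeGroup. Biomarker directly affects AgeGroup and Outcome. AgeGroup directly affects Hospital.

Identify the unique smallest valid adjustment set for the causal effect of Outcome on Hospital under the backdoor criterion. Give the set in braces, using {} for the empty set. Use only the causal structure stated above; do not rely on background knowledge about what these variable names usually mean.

{Biomarker, PriorTherapy}

Variables eligible for adjustment (non-descendants of Outcome, excluding Outcome and Hospital): {Biomarker, PriorTherapy, Treatment}.
Backdoor paths from Outcome to Hospital:
  P1: Outcome <- PriorTherapy -> Biomarker -> AgeGroup -> Hospital
  P2: Outcome <- PriorTherapy -> Treatment -> AgeGroup -> Hospital
  P3: Outcome <- PriorTherapy -> Hospital
  P4: Outcome <- Biomarker <- PriorTherapy -> Treatment -> AgeGroup -> Hospital
  P5: Outcome <- Biomarker <- PriorTherapy -> Hospital
  P6: Outcome <- Biomarker -> AgeGroup <- Treatment <- PriorTherapy -> Hospital
  P7: Outcome <- Biomarker -> AgeGroup -> Hospital
The empty set is not sufficient: P1 (Outcome <- PriorTherapy -> Biomarker -> AgeGroup -> Hospital) has no collider blocking it and no conditioned non-collider, so it is open.
Try {Biomarker, PriorTherapy}:
  P1: blocked at fork node PriorTherapy ∈ conditioning set.
  P2: blocked at fork node PriorTherapy ∈ conditioning set.
  P3: blocked at fork node PriorTherapy ∈ conditioning set.
  P4: blocked at chain node Biomarker ∈ conditioning set.
  P5: blocked at chain node Biomarker ∈ conditioning set.
  P6: blocked at fork node Biomarker ∈ conditioning set.
  P7: blocked at fork node Biomarker ∈ conditioning set.
{Biomarker, PriorTherapy} contains no descendant of Outcome and blocks every backdoor path.
Every element of {Biomarker, PriorTherapy} is needed (dropping Biomarker leaves P7 open; dropping PriorTherapy leaves P2 open), so no proper subset is valid.
Among all size-2 subsets of the eligible variables, only {Biomarker, PriorTherapy} blocks every backdoor path, so it is the unique smallest valid adjustment set.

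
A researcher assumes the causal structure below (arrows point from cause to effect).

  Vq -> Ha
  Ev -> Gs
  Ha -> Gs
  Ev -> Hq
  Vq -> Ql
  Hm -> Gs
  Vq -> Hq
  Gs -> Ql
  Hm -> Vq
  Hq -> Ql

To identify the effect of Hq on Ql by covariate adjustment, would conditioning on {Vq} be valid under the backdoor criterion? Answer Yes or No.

No

Backdoor paths from Hq to Ql (paths whose first edge points into Hq):
  P1: Hq <- Ev -> Gs <- Hm -> Vq -> Ql
  P2: Hq <- Ev -> Gs <- Ha <- Vq -> Ql
  P3: Hq <- Ev -> Gs -> Ql
  P4: Hq <- Vq <- Hm -> Gs -> Ql
  P5: Hq <- Vq -> Ha -> Gs -> Ql
  P6: Hq <- Vq -> Ql
Condition 1 (no descendant of Hq in the set): holds — descendants of Hq are {Ql}; none are in {Vq}.
Condition 2 (every backdoor path blocked by {Vq}):
  P1: blocked at collider Gs (neither it nor any descendant is in the conditioning set).
  P2: blocked at collider Gs (neither it nor any descendant is in the conditioning set).
  P3: open — no interior node is in the conditioning set.
  P4: blocked at chain node Vq ∈ conditioning set.
  P5: blocked at fork node Vq ∈ conditioning set.
  P6: blocked at fork node Vq ∈ conditioning set.
{Vq} does not satisfy the backdoor criterion.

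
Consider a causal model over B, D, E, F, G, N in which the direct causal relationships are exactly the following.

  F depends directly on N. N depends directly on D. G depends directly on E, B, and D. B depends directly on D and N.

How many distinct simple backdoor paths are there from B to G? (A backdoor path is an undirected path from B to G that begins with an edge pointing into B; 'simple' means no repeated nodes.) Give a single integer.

2

A backdoor path from B to G is any simple undirected path whose first edge points into B (i.e. leaves B via a parent).
Parents of B: {D, N}.
Enumerating:
  P1: B <- D -> G
  P2: B <- N <- D -> G
That exhausts the simple backdoor paths. Count: 2.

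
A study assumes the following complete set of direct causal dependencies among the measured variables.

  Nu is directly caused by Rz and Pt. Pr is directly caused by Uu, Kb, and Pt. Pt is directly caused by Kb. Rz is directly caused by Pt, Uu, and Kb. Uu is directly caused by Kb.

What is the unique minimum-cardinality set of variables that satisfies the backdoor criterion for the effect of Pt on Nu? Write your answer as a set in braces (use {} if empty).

Variables eligible for adjustment (non-descendants of Pt, excluding Pt and Nu): {Kb, Uu}.
Backdoor paths from Pt to Nu:
  P1: Pt <- Kb -> Uu -> Rz -> Nu
  P2: Pt <- Kb -> Rz -> Nu
  P3: Pt <- Kb -> Pr <- Uu -> Rz -> Nu
The empty set is not sufficient: P1 (Pt <- Kb -> Uu -> Rz -> Nu) has no collider blocking it and no conditioned non-collider, so it is open.
Try {Kb}:
  P1: blocked at fork node Kb ∈ conditioning set.
  P2: blocked at fork node Kb ∈ conditioning set.
  P3: blocked at fork node Kb ∈ conditioning set.
{Kb} contains no descendant of Pt and blocks every backdoor path.
No other singleton works — e.g. {Uu} leaves P2 open — so {Kb} is the unique smallest valid adjustment set.

{Kb}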